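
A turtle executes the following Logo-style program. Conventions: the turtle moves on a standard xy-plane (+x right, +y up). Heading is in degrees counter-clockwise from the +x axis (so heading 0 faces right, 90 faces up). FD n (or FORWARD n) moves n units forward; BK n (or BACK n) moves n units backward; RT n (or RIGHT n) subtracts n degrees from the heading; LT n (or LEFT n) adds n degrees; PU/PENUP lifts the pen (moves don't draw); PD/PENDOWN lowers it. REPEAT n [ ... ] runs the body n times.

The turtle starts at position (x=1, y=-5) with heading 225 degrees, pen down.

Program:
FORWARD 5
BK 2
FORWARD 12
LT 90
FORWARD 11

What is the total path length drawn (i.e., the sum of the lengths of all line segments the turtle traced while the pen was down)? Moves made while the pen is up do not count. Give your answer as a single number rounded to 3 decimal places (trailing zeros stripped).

Answer: 30

Derivation:
Executing turtle program step by step:
Start: pos=(1,-5), heading=225, pen down
FD 5: (1,-5) -> (-2.536,-8.536) [heading=225, draw]
BK 2: (-2.536,-8.536) -> (-1.121,-7.121) [heading=225, draw]
FD 12: (-1.121,-7.121) -> (-9.607,-15.607) [heading=225, draw]
LT 90: heading 225 -> 315
FD 11: (-9.607,-15.607) -> (-1.828,-23.385) [heading=315, draw]
Final: pos=(-1.828,-23.385), heading=315, 4 segment(s) drawn

Segment lengths:
  seg 1: (1,-5) -> (-2.536,-8.536), length = 5
  seg 2: (-2.536,-8.536) -> (-1.121,-7.121), length = 2
  seg 3: (-1.121,-7.121) -> (-9.607,-15.607), length = 12
  seg 4: (-9.607,-15.607) -> (-1.828,-23.385), length = 11
Total = 30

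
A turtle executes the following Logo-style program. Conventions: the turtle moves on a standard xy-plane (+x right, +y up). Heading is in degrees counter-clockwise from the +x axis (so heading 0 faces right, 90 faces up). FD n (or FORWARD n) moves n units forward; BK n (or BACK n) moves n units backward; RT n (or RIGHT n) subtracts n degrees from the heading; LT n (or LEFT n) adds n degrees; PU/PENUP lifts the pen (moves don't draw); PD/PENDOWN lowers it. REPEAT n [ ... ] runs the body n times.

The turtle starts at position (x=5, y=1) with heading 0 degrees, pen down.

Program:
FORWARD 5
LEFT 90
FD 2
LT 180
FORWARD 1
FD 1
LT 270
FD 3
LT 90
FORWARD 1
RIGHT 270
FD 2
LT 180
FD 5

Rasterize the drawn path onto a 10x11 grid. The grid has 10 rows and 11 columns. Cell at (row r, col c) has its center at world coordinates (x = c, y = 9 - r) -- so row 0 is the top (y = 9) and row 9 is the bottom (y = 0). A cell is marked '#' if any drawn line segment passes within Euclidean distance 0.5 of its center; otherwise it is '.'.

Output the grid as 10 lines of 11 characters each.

Answer: ...........
...........
...........
...........
...........
...........
..........#
..........#
.....######
....######.

Derivation:
Segment 0: (5,1) -> (10,1)
Segment 1: (10,1) -> (10,3)
Segment 2: (10,3) -> (10,2)
Segment 3: (10,2) -> (10,1)
Segment 4: (10,1) -> (7,1)
Segment 5: (7,1) -> (7,0)
Segment 6: (7,0) -> (9,0)
Segment 7: (9,0) -> (4,0)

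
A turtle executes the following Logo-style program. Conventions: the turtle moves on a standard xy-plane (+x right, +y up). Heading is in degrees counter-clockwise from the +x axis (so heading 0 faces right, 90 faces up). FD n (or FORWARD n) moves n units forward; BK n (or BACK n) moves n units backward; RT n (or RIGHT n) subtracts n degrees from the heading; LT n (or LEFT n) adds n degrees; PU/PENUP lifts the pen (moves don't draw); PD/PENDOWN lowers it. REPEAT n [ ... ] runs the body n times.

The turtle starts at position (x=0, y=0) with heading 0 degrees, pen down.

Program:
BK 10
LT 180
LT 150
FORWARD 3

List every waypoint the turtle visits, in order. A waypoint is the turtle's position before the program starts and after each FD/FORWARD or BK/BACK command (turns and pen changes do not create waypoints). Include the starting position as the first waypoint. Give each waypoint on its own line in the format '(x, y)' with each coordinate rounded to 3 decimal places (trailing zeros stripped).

Answer: (0, 0)
(-10, 0)
(-7.402, -1.5)

Derivation:
Executing turtle program step by step:
Start: pos=(0,0), heading=0, pen down
BK 10: (0,0) -> (-10,0) [heading=0, draw]
LT 180: heading 0 -> 180
LT 150: heading 180 -> 330
FD 3: (-10,0) -> (-7.402,-1.5) [heading=330, draw]
Final: pos=(-7.402,-1.5), heading=330, 2 segment(s) drawn
Waypoints (3 total):
(0, 0)
(-10, 0)
(-7.402, -1.5)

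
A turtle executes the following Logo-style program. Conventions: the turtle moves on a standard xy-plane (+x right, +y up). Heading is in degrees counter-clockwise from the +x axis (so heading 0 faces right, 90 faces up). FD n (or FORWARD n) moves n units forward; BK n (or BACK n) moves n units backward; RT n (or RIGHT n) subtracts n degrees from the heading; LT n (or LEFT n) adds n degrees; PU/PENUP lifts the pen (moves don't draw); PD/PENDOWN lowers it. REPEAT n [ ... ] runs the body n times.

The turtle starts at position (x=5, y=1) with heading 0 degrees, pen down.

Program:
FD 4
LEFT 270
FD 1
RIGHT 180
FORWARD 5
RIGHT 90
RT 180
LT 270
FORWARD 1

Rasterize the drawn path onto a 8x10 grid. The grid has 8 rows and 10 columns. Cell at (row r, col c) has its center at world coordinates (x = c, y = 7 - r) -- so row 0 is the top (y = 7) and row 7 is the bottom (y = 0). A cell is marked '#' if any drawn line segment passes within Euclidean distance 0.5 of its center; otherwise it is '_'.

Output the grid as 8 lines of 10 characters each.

Answer: __________
_________#
_________#
_________#
_________#
_________#
_____#####
_________#

Derivation:
Segment 0: (5,1) -> (9,1)
Segment 1: (9,1) -> (9,0)
Segment 2: (9,0) -> (9,5)
Segment 3: (9,5) -> (9,6)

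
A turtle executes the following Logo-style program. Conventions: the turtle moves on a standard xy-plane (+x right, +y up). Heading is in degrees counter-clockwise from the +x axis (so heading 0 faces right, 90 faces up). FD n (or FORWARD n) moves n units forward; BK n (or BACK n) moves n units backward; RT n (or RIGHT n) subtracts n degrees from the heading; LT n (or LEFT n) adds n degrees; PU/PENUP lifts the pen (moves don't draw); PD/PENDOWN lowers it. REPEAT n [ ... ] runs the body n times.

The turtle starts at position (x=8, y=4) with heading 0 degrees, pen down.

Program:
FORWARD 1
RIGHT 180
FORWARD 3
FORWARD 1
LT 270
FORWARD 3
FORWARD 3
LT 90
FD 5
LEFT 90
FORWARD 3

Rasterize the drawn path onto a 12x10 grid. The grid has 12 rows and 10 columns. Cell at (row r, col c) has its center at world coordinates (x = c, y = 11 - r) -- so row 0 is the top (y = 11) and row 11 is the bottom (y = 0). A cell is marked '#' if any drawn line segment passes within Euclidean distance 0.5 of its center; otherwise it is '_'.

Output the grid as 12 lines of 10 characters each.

Answer: __________
######____
#____#____
#____#____
#____#____
_____#____
_____#____
_____#####
__________
__________
__________
__________

Derivation:
Segment 0: (8,4) -> (9,4)
Segment 1: (9,4) -> (6,4)
Segment 2: (6,4) -> (5,4)
Segment 3: (5,4) -> (5,7)
Segment 4: (5,7) -> (5,10)
Segment 5: (5,10) -> (0,10)
Segment 6: (0,10) -> (-0,7)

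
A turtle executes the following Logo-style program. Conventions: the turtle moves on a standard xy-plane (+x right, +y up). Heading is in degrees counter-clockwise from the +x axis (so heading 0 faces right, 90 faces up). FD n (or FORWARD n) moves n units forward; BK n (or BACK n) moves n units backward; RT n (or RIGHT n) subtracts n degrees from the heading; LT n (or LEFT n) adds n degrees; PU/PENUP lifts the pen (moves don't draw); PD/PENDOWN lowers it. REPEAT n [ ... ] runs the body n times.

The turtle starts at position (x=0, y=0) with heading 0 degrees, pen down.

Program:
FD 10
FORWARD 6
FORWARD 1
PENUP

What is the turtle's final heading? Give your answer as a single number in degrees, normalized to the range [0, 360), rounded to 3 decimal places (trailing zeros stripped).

Executing turtle program step by step:
Start: pos=(0,0), heading=0, pen down
FD 10: (0,0) -> (10,0) [heading=0, draw]
FD 6: (10,0) -> (16,0) [heading=0, draw]
FD 1: (16,0) -> (17,0) [heading=0, draw]
PU: pen up
Final: pos=(17,0), heading=0, 3 segment(s) drawn

Answer: 0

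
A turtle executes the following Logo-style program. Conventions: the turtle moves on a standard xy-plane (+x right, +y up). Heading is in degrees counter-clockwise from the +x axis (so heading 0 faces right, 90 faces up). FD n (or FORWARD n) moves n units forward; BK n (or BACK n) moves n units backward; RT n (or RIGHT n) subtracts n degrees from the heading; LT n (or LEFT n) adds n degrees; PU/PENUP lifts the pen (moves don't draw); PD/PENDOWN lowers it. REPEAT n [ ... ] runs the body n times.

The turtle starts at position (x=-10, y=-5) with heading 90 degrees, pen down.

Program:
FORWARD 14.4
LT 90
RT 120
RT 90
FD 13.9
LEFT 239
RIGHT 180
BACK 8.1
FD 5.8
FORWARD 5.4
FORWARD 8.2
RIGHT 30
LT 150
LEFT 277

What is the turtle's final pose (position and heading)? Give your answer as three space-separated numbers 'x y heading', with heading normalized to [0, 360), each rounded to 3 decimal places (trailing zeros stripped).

Executing turtle program step by step:
Start: pos=(-10,-5), heading=90, pen down
FD 14.4: (-10,-5) -> (-10,9.4) [heading=90, draw]
LT 90: heading 90 -> 180
RT 120: heading 180 -> 60
RT 90: heading 60 -> 330
FD 13.9: (-10,9.4) -> (2.038,2.45) [heading=330, draw]
LT 239: heading 330 -> 209
RT 180: heading 209 -> 29
BK 8.1: (2.038,2.45) -> (-5.047,-1.477) [heading=29, draw]
FD 5.8: (-5.047,-1.477) -> (0.026,1.335) [heading=29, draw]
FD 5.4: (0.026,1.335) -> (4.749,3.953) [heading=29, draw]
FD 8.2: (4.749,3.953) -> (11.921,7.928) [heading=29, draw]
RT 30: heading 29 -> 359
LT 150: heading 359 -> 149
LT 277: heading 149 -> 66
Final: pos=(11.921,7.928), heading=66, 6 segment(s) drawn

Answer: 11.921 7.928 66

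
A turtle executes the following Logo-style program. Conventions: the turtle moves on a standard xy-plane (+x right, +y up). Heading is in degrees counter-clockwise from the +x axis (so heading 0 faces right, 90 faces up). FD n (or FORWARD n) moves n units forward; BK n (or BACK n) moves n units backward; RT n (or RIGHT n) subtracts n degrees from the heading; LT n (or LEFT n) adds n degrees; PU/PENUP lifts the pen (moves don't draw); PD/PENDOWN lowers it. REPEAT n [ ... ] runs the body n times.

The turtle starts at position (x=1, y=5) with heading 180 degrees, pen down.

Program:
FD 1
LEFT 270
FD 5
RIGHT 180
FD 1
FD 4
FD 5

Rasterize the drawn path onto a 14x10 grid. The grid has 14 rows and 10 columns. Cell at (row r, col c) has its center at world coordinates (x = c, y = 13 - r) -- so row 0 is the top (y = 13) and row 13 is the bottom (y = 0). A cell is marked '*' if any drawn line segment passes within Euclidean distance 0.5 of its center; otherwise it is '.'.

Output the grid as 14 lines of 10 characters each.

Segment 0: (1,5) -> (0,5)
Segment 1: (0,5) -> (0,10)
Segment 2: (0,10) -> (0,9)
Segment 3: (0,9) -> (0,5)
Segment 4: (0,5) -> (-0,0)

Answer: ..........
..........
..........
*.........
*.........
*.........
*.........
*.........
**........
*.........
*.........
*.........
*.........
*.........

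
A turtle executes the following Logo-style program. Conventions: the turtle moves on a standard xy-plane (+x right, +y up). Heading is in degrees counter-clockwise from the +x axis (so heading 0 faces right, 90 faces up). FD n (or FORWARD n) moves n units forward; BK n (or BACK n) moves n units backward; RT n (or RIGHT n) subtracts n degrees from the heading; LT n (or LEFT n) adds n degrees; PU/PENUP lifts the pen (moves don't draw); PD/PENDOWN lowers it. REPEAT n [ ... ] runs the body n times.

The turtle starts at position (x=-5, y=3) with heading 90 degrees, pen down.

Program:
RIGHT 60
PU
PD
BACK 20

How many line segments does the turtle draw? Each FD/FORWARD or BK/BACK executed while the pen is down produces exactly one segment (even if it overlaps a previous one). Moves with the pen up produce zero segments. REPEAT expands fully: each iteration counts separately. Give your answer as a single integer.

Answer: 1

Derivation:
Executing turtle program step by step:
Start: pos=(-5,3), heading=90, pen down
RT 60: heading 90 -> 30
PU: pen up
PD: pen down
BK 20: (-5,3) -> (-22.321,-7) [heading=30, draw]
Final: pos=(-22.321,-7), heading=30, 1 segment(s) drawn
Segments drawn: 1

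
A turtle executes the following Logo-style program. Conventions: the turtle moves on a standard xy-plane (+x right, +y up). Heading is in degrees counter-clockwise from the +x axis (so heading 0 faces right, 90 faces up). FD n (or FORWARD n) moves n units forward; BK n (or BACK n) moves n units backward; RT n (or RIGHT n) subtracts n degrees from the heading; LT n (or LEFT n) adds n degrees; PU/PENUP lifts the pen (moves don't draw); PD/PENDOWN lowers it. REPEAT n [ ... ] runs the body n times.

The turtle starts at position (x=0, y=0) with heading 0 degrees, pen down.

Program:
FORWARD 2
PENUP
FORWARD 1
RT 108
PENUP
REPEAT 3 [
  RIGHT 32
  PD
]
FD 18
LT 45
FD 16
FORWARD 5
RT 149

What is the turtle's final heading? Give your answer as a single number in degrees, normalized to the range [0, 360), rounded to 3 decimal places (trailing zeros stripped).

Answer: 52

Derivation:
Executing turtle program step by step:
Start: pos=(0,0), heading=0, pen down
FD 2: (0,0) -> (2,0) [heading=0, draw]
PU: pen up
FD 1: (2,0) -> (3,0) [heading=0, move]
RT 108: heading 0 -> 252
PU: pen up
REPEAT 3 [
  -- iteration 1/3 --
  RT 32: heading 252 -> 220
  PD: pen down
  -- iteration 2/3 --
  RT 32: heading 220 -> 188
  PD: pen down
  -- iteration 3/3 --
  RT 32: heading 188 -> 156
  PD: pen down
]
FD 18: (3,0) -> (-13.444,7.321) [heading=156, draw]
LT 45: heading 156 -> 201
FD 16: (-13.444,7.321) -> (-28.381,1.587) [heading=201, draw]
FD 5: (-28.381,1.587) -> (-33.049,-0.204) [heading=201, draw]
RT 149: heading 201 -> 52
Final: pos=(-33.049,-0.204), heading=52, 4 segment(s) drawn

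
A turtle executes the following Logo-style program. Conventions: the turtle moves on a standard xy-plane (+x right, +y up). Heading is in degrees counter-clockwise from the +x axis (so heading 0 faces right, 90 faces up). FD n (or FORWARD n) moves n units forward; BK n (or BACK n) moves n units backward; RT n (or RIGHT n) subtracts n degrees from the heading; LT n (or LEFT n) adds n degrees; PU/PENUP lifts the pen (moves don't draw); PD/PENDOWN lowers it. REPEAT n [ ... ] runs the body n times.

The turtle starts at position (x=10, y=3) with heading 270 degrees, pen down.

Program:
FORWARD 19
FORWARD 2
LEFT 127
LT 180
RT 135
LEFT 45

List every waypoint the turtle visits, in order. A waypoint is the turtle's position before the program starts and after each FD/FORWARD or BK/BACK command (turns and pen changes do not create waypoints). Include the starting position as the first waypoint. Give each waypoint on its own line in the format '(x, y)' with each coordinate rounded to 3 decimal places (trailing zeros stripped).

Answer: (10, 3)
(10, -16)
(10, -18)

Derivation:
Executing turtle program step by step:
Start: pos=(10,3), heading=270, pen down
FD 19: (10,3) -> (10,-16) [heading=270, draw]
FD 2: (10,-16) -> (10,-18) [heading=270, draw]
LT 127: heading 270 -> 37
LT 180: heading 37 -> 217
RT 135: heading 217 -> 82
LT 45: heading 82 -> 127
Final: pos=(10,-18), heading=127, 2 segment(s) drawn
Waypoints (3 total):
(10, 3)
(10, -16)
(10, -18)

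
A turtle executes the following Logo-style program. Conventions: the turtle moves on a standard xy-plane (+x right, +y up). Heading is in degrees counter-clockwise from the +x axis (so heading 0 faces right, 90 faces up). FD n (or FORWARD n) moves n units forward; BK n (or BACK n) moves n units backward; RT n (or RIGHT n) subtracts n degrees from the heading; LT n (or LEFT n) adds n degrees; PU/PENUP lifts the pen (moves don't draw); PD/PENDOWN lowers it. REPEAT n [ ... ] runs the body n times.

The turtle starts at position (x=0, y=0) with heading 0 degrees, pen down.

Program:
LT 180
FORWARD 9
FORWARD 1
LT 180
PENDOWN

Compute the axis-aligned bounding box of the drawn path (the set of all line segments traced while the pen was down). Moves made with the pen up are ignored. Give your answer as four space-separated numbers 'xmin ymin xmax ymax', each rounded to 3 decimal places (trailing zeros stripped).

Answer: -10 0 0 0

Derivation:
Executing turtle program step by step:
Start: pos=(0,0), heading=0, pen down
LT 180: heading 0 -> 180
FD 9: (0,0) -> (-9,0) [heading=180, draw]
FD 1: (-9,0) -> (-10,0) [heading=180, draw]
LT 180: heading 180 -> 0
PD: pen down
Final: pos=(-10,0), heading=0, 2 segment(s) drawn

Segment endpoints: x in {-10, -9, 0}, y in {0, 0, 0}
xmin=-10, ymin=0, xmax=0, ymax=0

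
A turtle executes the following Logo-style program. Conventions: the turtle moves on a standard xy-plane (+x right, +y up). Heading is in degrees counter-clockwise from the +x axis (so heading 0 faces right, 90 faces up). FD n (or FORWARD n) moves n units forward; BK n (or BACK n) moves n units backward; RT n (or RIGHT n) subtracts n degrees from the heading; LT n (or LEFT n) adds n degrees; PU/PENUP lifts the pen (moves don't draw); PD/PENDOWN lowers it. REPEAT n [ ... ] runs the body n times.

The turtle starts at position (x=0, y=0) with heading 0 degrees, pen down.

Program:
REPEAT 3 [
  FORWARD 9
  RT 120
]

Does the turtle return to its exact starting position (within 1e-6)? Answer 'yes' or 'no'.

Answer: yes

Derivation:
Executing turtle program step by step:
Start: pos=(0,0), heading=0, pen down
REPEAT 3 [
  -- iteration 1/3 --
  FD 9: (0,0) -> (9,0) [heading=0, draw]
  RT 120: heading 0 -> 240
  -- iteration 2/3 --
  FD 9: (9,0) -> (4.5,-7.794) [heading=240, draw]
  RT 120: heading 240 -> 120
  -- iteration 3/3 --
  FD 9: (4.5,-7.794) -> (0,0) [heading=120, draw]
  RT 120: heading 120 -> 0
]
Final: pos=(0,0), heading=0, 3 segment(s) drawn

Start position: (0, 0)
Final position: (0, 0)
Distance = 0; < 1e-6 -> CLOSED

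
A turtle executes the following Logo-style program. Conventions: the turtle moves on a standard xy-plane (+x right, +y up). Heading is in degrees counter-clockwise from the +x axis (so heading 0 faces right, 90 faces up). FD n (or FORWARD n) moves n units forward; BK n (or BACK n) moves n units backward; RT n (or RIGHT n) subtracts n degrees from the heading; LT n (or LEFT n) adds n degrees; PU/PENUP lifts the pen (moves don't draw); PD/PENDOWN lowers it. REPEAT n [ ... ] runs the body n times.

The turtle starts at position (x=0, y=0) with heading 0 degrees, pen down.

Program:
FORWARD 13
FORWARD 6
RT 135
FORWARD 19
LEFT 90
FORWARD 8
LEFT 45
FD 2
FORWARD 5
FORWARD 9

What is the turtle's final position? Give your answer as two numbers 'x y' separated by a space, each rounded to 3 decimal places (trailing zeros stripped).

Answer: 27.222 -19.092

Derivation:
Executing turtle program step by step:
Start: pos=(0,0), heading=0, pen down
FD 13: (0,0) -> (13,0) [heading=0, draw]
FD 6: (13,0) -> (19,0) [heading=0, draw]
RT 135: heading 0 -> 225
FD 19: (19,0) -> (5.565,-13.435) [heading=225, draw]
LT 90: heading 225 -> 315
FD 8: (5.565,-13.435) -> (11.222,-19.092) [heading=315, draw]
LT 45: heading 315 -> 0
FD 2: (11.222,-19.092) -> (13.222,-19.092) [heading=0, draw]
FD 5: (13.222,-19.092) -> (18.222,-19.092) [heading=0, draw]
FD 9: (18.222,-19.092) -> (27.222,-19.092) [heading=0, draw]
Final: pos=(27.222,-19.092), heading=0, 7 segment(s) drawn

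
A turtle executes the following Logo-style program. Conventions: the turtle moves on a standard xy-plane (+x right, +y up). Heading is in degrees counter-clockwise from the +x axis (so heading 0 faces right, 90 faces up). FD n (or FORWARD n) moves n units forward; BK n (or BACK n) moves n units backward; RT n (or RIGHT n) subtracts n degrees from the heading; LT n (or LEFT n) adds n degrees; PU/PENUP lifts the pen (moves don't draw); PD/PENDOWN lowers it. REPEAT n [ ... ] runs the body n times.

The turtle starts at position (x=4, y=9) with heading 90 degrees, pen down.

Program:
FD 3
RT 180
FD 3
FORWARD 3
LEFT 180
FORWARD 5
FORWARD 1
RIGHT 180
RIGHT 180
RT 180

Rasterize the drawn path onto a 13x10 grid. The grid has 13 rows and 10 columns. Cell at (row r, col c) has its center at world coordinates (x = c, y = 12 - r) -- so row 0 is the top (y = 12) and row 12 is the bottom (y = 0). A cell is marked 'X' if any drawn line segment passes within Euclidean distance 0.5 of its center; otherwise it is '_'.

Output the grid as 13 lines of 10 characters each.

Answer: ____X_____
____X_____
____X_____
____X_____
____X_____
____X_____
____X_____
__________
__________
__________
__________
__________
__________

Derivation:
Segment 0: (4,9) -> (4,12)
Segment 1: (4,12) -> (4,9)
Segment 2: (4,9) -> (4,6)
Segment 3: (4,6) -> (4,11)
Segment 4: (4,11) -> (4,12)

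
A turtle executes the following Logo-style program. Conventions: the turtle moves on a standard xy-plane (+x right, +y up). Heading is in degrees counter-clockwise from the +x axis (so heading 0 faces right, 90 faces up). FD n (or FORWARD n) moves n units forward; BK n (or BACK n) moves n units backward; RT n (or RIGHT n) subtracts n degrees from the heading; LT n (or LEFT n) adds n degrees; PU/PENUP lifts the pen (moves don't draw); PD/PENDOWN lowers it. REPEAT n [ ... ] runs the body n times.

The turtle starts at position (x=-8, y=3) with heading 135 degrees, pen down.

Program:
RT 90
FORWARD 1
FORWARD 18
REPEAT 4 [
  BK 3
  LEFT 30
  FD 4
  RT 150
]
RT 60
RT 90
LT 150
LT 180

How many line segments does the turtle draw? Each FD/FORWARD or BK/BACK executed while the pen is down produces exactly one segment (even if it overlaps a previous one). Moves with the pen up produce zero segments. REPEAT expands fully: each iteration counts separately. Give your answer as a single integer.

Executing turtle program step by step:
Start: pos=(-8,3), heading=135, pen down
RT 90: heading 135 -> 45
FD 1: (-8,3) -> (-7.293,3.707) [heading=45, draw]
FD 18: (-7.293,3.707) -> (5.435,16.435) [heading=45, draw]
REPEAT 4 [
  -- iteration 1/4 --
  BK 3: (5.435,16.435) -> (3.314,14.314) [heading=45, draw]
  LT 30: heading 45 -> 75
  FD 4: (3.314,14.314) -> (4.349,18.177) [heading=75, draw]
  RT 150: heading 75 -> 285
  -- iteration 2/4 --
  BK 3: (4.349,18.177) -> (3.573,21.075) [heading=285, draw]
  LT 30: heading 285 -> 315
  FD 4: (3.573,21.075) -> (6.401,18.247) [heading=315, draw]
  RT 150: heading 315 -> 165
  -- iteration 3/4 --
  BK 3: (6.401,18.247) -> (9.299,17.47) [heading=165, draw]
  LT 30: heading 165 -> 195
  FD 4: (9.299,17.47) -> (5.435,16.435) [heading=195, draw]
  RT 150: heading 195 -> 45
  -- iteration 4/4 --
  BK 3: (5.435,16.435) -> (3.314,14.314) [heading=45, draw]
  LT 30: heading 45 -> 75
  FD 4: (3.314,14.314) -> (4.349,18.177) [heading=75, draw]
  RT 150: heading 75 -> 285
]
RT 60: heading 285 -> 225
RT 90: heading 225 -> 135
LT 150: heading 135 -> 285
LT 180: heading 285 -> 105
Final: pos=(4.349,18.177), heading=105, 10 segment(s) drawn
Segments drawn: 10

Answer: 10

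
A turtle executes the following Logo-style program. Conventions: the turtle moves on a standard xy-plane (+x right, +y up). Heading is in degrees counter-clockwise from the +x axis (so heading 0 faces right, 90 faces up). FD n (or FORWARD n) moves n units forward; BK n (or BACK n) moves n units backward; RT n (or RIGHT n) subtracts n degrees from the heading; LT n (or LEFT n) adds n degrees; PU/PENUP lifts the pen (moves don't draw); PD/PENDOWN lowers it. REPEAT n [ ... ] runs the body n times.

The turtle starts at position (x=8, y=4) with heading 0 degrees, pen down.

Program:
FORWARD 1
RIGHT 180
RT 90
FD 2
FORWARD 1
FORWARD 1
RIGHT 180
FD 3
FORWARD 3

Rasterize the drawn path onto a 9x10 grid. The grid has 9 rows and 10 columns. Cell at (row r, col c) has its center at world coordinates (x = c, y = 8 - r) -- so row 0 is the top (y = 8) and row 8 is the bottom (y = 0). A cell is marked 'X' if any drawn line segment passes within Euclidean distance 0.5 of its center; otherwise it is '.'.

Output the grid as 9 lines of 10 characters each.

Answer: .........X
.........X
.........X
.........X
........XX
.........X
.........X
..........
..........

Derivation:
Segment 0: (8,4) -> (9,4)
Segment 1: (9,4) -> (9,6)
Segment 2: (9,6) -> (9,7)
Segment 3: (9,7) -> (9,8)
Segment 4: (9,8) -> (9,5)
Segment 5: (9,5) -> (9,2)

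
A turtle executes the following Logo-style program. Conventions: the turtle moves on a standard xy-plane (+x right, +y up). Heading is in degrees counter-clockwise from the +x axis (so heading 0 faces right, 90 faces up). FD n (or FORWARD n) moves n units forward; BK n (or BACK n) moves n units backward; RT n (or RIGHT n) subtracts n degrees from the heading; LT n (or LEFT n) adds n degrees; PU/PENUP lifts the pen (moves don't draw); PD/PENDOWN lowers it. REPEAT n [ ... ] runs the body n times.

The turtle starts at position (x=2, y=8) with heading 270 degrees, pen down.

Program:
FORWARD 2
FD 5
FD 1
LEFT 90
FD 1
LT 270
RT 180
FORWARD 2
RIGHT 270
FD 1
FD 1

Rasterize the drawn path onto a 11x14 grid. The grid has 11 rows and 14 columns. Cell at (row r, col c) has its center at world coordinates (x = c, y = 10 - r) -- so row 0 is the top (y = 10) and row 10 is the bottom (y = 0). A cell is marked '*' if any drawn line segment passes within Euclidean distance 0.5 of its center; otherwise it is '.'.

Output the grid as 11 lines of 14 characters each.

Answer: ..............
..............
..*...........
..*...........
..*...........
..*...........
..*...........
..*...........
.***..........
..**..........
..**..........

Derivation:
Segment 0: (2,8) -> (2,6)
Segment 1: (2,6) -> (2,1)
Segment 2: (2,1) -> (2,0)
Segment 3: (2,0) -> (3,-0)
Segment 4: (3,-0) -> (3,2)
Segment 5: (3,2) -> (2,2)
Segment 6: (2,2) -> (1,2)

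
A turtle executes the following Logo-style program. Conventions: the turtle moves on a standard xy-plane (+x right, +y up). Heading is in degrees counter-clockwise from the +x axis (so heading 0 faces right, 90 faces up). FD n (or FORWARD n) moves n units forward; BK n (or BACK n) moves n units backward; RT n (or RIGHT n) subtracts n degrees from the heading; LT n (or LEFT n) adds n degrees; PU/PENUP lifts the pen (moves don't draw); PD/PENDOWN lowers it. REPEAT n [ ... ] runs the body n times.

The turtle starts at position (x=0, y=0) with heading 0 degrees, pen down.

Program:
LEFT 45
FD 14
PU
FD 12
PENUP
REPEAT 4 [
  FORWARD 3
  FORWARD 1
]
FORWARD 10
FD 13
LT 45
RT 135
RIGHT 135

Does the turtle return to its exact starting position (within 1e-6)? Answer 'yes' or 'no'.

Answer: no

Derivation:
Executing turtle program step by step:
Start: pos=(0,0), heading=0, pen down
LT 45: heading 0 -> 45
FD 14: (0,0) -> (9.899,9.899) [heading=45, draw]
PU: pen up
FD 12: (9.899,9.899) -> (18.385,18.385) [heading=45, move]
PU: pen up
REPEAT 4 [
  -- iteration 1/4 --
  FD 3: (18.385,18.385) -> (20.506,20.506) [heading=45, move]
  FD 1: (20.506,20.506) -> (21.213,21.213) [heading=45, move]
  -- iteration 2/4 --
  FD 3: (21.213,21.213) -> (23.335,23.335) [heading=45, move]
  FD 1: (23.335,23.335) -> (24.042,24.042) [heading=45, move]
  -- iteration 3/4 --
  FD 3: (24.042,24.042) -> (26.163,26.163) [heading=45, move]
  FD 1: (26.163,26.163) -> (26.87,26.87) [heading=45, move]
  -- iteration 4/4 --
  FD 3: (26.87,26.87) -> (28.991,28.991) [heading=45, move]
  FD 1: (28.991,28.991) -> (29.698,29.698) [heading=45, move]
]
FD 10: (29.698,29.698) -> (36.77,36.77) [heading=45, move]
FD 13: (36.77,36.77) -> (45.962,45.962) [heading=45, move]
LT 45: heading 45 -> 90
RT 135: heading 90 -> 315
RT 135: heading 315 -> 180
Final: pos=(45.962,45.962), heading=180, 1 segment(s) drawn

Start position: (0, 0)
Final position: (45.962, 45.962)
Distance = 65; >= 1e-6 -> NOT closed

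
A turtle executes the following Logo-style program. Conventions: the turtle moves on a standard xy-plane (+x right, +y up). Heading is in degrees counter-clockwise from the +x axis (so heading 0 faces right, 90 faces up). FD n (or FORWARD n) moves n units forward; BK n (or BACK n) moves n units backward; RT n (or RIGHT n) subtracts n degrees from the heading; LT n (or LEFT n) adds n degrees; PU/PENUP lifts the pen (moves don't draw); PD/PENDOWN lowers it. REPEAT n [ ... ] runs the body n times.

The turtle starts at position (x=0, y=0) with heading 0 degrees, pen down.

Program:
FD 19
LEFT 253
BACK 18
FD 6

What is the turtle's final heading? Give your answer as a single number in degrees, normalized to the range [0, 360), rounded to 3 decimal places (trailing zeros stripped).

Answer: 253

Derivation:
Executing turtle program step by step:
Start: pos=(0,0), heading=0, pen down
FD 19: (0,0) -> (19,0) [heading=0, draw]
LT 253: heading 0 -> 253
BK 18: (19,0) -> (24.263,17.213) [heading=253, draw]
FD 6: (24.263,17.213) -> (22.508,11.476) [heading=253, draw]
Final: pos=(22.508,11.476), heading=253, 3 segment(s) drawn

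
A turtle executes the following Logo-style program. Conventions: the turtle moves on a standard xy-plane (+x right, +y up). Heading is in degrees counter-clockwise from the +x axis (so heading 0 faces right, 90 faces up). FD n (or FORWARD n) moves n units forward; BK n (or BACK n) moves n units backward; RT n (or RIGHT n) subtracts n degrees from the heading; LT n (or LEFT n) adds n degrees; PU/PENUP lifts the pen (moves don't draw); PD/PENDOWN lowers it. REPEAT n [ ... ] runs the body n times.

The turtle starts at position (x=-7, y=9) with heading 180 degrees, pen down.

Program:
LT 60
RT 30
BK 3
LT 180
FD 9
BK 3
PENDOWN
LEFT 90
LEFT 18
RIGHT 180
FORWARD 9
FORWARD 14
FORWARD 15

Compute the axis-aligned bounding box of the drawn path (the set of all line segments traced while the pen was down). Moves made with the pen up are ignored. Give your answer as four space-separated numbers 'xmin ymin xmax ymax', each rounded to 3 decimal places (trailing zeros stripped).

Answer: -7 -11.927 29.034 15

Derivation:
Executing turtle program step by step:
Start: pos=(-7,9), heading=180, pen down
LT 60: heading 180 -> 240
RT 30: heading 240 -> 210
BK 3: (-7,9) -> (-4.402,10.5) [heading=210, draw]
LT 180: heading 210 -> 30
FD 9: (-4.402,10.5) -> (3.392,15) [heading=30, draw]
BK 3: (3.392,15) -> (0.794,13.5) [heading=30, draw]
PD: pen down
LT 90: heading 30 -> 120
LT 18: heading 120 -> 138
RT 180: heading 138 -> 318
FD 9: (0.794,13.5) -> (7.483,7.478) [heading=318, draw]
FD 14: (7.483,7.478) -> (17.887,-1.89) [heading=318, draw]
FD 15: (17.887,-1.89) -> (29.034,-11.927) [heading=318, draw]
Final: pos=(29.034,-11.927), heading=318, 6 segment(s) drawn

Segment endpoints: x in {-7, -4.402, 0.794, 3.392, 7.483, 17.887, 29.034}, y in {-11.927, -1.89, 7.478, 9, 10.5, 13.5, 15}
xmin=-7, ymin=-11.927, xmax=29.034, ymax=15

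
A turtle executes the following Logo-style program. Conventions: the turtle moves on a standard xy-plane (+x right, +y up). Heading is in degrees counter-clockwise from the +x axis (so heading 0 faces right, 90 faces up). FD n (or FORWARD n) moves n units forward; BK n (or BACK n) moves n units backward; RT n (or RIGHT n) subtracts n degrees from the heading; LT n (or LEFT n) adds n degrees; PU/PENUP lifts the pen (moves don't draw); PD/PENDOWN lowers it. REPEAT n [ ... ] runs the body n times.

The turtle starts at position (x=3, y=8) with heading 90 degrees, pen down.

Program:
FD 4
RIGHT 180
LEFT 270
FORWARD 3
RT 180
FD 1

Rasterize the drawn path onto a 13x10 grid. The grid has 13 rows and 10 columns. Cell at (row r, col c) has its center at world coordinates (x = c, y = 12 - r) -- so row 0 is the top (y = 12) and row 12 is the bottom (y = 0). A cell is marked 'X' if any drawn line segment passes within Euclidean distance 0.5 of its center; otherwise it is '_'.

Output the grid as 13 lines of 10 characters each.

Answer: XXXX______
___X______
___X______
___X______
___X______
__________
__________
__________
__________
__________
__________
__________
__________

Derivation:
Segment 0: (3,8) -> (3,12)
Segment 1: (3,12) -> (0,12)
Segment 2: (0,12) -> (1,12)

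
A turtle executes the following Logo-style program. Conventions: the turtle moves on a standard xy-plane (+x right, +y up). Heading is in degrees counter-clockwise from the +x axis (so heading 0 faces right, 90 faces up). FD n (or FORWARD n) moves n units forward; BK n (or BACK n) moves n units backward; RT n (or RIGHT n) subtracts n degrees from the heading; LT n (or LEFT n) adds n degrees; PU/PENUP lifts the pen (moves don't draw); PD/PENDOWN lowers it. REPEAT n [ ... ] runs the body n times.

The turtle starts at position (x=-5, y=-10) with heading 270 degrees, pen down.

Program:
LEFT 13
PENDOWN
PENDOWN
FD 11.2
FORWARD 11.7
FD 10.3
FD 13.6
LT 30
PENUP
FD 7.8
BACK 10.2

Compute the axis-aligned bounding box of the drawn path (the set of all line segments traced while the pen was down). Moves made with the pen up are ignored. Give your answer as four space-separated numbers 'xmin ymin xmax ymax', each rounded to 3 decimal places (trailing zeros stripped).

Executing turtle program step by step:
Start: pos=(-5,-10), heading=270, pen down
LT 13: heading 270 -> 283
PD: pen down
PD: pen down
FD 11.2: (-5,-10) -> (-2.481,-20.913) [heading=283, draw]
FD 11.7: (-2.481,-20.913) -> (0.151,-32.313) [heading=283, draw]
FD 10.3: (0.151,-32.313) -> (2.468,-42.349) [heading=283, draw]
FD 13.6: (2.468,-42.349) -> (5.528,-55.601) [heading=283, draw]
LT 30: heading 283 -> 313
PU: pen up
FD 7.8: (5.528,-55.601) -> (10.847,-61.305) [heading=313, move]
BK 10.2: (10.847,-61.305) -> (3.891,-53.845) [heading=313, move]
Final: pos=(3.891,-53.845), heading=313, 4 segment(s) drawn

Segment endpoints: x in {-5, -2.481, 0.151, 2.468, 5.528}, y in {-55.601, -42.349, -32.313, -20.913, -10}
xmin=-5, ymin=-55.601, xmax=5.528, ymax=-10

Answer: -5 -55.601 5.528 -10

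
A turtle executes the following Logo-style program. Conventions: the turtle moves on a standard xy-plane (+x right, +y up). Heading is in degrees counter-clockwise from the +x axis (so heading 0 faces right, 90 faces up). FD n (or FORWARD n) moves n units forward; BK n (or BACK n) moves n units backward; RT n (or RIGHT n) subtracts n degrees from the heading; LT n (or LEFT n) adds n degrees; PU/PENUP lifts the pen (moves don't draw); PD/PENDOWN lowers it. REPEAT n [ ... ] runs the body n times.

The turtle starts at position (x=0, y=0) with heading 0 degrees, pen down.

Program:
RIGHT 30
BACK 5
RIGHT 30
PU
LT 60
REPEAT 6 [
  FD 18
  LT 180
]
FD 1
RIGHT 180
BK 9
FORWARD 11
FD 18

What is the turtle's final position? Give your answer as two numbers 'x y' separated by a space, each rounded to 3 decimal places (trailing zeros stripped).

Executing turtle program step by step:
Start: pos=(0,0), heading=0, pen down
RT 30: heading 0 -> 330
BK 5: (0,0) -> (-4.33,2.5) [heading=330, draw]
RT 30: heading 330 -> 300
PU: pen up
LT 60: heading 300 -> 0
REPEAT 6 [
  -- iteration 1/6 --
  FD 18: (-4.33,2.5) -> (13.67,2.5) [heading=0, move]
  LT 180: heading 0 -> 180
  -- iteration 2/6 --
  FD 18: (13.67,2.5) -> (-4.33,2.5) [heading=180, move]
  LT 180: heading 180 -> 0
  -- iteration 3/6 --
  FD 18: (-4.33,2.5) -> (13.67,2.5) [heading=0, move]
  LT 180: heading 0 -> 180
  -- iteration 4/6 --
  FD 18: (13.67,2.5) -> (-4.33,2.5) [heading=180, move]
  LT 180: heading 180 -> 0
  -- iteration 5/6 --
  FD 18: (-4.33,2.5) -> (13.67,2.5) [heading=0, move]
  LT 180: heading 0 -> 180
  -- iteration 6/6 --
  FD 18: (13.67,2.5) -> (-4.33,2.5) [heading=180, move]
  LT 180: heading 180 -> 0
]
FD 1: (-4.33,2.5) -> (-3.33,2.5) [heading=0, move]
RT 180: heading 0 -> 180
BK 9: (-3.33,2.5) -> (5.67,2.5) [heading=180, move]
FD 11: (5.67,2.5) -> (-5.33,2.5) [heading=180, move]
FD 18: (-5.33,2.5) -> (-23.33,2.5) [heading=180, move]
Final: pos=(-23.33,2.5), heading=180, 1 segment(s) drawn

Answer: -23.33 2.5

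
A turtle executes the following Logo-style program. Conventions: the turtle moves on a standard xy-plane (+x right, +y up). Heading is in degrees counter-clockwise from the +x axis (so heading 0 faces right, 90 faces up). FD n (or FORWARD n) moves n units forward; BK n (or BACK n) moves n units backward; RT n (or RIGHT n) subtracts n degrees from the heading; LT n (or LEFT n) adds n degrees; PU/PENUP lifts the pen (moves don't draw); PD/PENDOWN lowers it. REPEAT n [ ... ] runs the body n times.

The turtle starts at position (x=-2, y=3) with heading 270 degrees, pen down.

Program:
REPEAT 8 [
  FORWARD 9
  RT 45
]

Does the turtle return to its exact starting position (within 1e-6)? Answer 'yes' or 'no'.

Answer: yes

Derivation:
Executing turtle program step by step:
Start: pos=(-2,3), heading=270, pen down
REPEAT 8 [
  -- iteration 1/8 --
  FD 9: (-2,3) -> (-2,-6) [heading=270, draw]
  RT 45: heading 270 -> 225
  -- iteration 2/8 --
  FD 9: (-2,-6) -> (-8.364,-12.364) [heading=225, draw]
  RT 45: heading 225 -> 180
  -- iteration 3/8 --
  FD 9: (-8.364,-12.364) -> (-17.364,-12.364) [heading=180, draw]
  RT 45: heading 180 -> 135
  -- iteration 4/8 --
  FD 9: (-17.364,-12.364) -> (-23.728,-6) [heading=135, draw]
  RT 45: heading 135 -> 90
  -- iteration 5/8 --
  FD 9: (-23.728,-6) -> (-23.728,3) [heading=90, draw]
  RT 45: heading 90 -> 45
  -- iteration 6/8 --
  FD 9: (-23.728,3) -> (-17.364,9.364) [heading=45, draw]
  RT 45: heading 45 -> 0
  -- iteration 7/8 --
  FD 9: (-17.364,9.364) -> (-8.364,9.364) [heading=0, draw]
  RT 45: heading 0 -> 315
  -- iteration 8/8 --
  FD 9: (-8.364,9.364) -> (-2,3) [heading=315, draw]
  RT 45: heading 315 -> 270
]
Final: pos=(-2,3), heading=270, 8 segment(s) drawn

Start position: (-2, 3)
Final position: (-2, 3)
Distance = 0; < 1e-6 -> CLOSED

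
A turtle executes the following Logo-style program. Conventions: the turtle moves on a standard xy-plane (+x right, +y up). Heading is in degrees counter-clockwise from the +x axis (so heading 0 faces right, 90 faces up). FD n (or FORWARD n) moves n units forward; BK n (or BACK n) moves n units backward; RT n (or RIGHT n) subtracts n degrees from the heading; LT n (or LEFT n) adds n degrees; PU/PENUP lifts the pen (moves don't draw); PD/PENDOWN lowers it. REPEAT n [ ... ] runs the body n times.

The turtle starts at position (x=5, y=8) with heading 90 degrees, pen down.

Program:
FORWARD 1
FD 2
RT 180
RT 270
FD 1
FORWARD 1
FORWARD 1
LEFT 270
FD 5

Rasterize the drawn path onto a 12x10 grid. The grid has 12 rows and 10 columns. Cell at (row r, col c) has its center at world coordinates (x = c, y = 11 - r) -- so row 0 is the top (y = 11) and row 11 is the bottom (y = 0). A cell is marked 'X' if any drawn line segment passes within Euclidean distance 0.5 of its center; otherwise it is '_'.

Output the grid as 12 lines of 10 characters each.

Answer: _____XXXX_
_____X__X_
_____X__X_
_____X__X_
________X_
________X_
__________
__________
__________
__________
__________
__________

Derivation:
Segment 0: (5,8) -> (5,9)
Segment 1: (5,9) -> (5,11)
Segment 2: (5,11) -> (6,11)
Segment 3: (6,11) -> (7,11)
Segment 4: (7,11) -> (8,11)
Segment 5: (8,11) -> (8,6)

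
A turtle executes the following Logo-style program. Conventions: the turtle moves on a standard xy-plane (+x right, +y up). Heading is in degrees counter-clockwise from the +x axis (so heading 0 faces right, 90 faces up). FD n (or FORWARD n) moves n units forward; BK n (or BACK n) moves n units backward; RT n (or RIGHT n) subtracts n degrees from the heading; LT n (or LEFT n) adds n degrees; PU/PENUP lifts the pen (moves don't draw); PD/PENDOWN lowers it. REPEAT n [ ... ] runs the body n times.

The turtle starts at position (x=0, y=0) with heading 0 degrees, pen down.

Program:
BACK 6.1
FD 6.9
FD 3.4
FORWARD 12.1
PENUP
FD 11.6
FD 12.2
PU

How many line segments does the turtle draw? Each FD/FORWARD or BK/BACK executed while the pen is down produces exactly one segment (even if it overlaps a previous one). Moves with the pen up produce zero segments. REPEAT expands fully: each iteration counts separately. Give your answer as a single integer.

Answer: 4

Derivation:
Executing turtle program step by step:
Start: pos=(0,0), heading=0, pen down
BK 6.1: (0,0) -> (-6.1,0) [heading=0, draw]
FD 6.9: (-6.1,0) -> (0.8,0) [heading=0, draw]
FD 3.4: (0.8,0) -> (4.2,0) [heading=0, draw]
FD 12.1: (4.2,0) -> (16.3,0) [heading=0, draw]
PU: pen up
FD 11.6: (16.3,0) -> (27.9,0) [heading=0, move]
FD 12.2: (27.9,0) -> (40.1,0) [heading=0, move]
PU: pen up
Final: pos=(40.1,0), heading=0, 4 segment(s) drawn
Segments drawn: 4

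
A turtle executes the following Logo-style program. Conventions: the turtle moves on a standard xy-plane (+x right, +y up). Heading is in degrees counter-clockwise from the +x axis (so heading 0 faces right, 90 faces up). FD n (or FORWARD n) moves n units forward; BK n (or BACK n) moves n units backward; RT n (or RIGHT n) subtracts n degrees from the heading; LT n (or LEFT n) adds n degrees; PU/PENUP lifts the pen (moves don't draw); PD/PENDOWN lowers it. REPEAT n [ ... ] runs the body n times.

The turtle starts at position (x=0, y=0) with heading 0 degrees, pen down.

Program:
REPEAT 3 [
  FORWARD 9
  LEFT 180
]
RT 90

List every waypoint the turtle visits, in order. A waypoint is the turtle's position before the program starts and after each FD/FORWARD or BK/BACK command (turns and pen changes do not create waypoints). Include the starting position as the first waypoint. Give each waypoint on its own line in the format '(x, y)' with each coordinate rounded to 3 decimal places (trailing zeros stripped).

Answer: (0, 0)
(9, 0)
(0, 0)
(9, 0)

Derivation:
Executing turtle program step by step:
Start: pos=(0,0), heading=0, pen down
REPEAT 3 [
  -- iteration 1/3 --
  FD 9: (0,0) -> (9,0) [heading=0, draw]
  LT 180: heading 0 -> 180
  -- iteration 2/3 --
  FD 9: (9,0) -> (0,0) [heading=180, draw]
  LT 180: heading 180 -> 0
  -- iteration 3/3 --
  FD 9: (0,0) -> (9,0) [heading=0, draw]
  LT 180: heading 0 -> 180
]
RT 90: heading 180 -> 90
Final: pos=(9,0), heading=90, 3 segment(s) drawn
Waypoints (4 total):
(0, 0)
(9, 0)
(0, 0)
(9, 0)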